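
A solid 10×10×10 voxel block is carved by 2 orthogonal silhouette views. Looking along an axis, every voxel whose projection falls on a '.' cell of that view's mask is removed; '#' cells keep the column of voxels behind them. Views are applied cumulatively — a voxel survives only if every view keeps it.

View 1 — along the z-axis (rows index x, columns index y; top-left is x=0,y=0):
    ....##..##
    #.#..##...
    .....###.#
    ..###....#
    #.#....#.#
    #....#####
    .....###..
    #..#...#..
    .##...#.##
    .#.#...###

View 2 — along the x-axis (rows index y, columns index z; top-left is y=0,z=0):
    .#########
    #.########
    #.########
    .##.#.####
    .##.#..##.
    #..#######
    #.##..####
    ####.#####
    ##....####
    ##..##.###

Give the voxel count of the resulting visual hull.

|visual hull| = 323

full grid |V| = 1000
[1] z-view keeps 42 columns → grid now 420
[2] x-view keeps 76 columns → grid now 323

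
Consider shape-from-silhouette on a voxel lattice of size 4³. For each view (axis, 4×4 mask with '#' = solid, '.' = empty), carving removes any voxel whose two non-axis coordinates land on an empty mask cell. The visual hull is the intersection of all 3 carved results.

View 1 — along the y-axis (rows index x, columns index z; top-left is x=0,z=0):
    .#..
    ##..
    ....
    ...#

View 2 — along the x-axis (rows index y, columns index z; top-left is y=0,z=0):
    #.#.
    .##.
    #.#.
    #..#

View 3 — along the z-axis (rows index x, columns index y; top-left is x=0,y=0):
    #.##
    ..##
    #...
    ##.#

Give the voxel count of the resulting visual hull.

full grid |V| = 64
step 1: project along y, AND mask (4/16) → |grid| = 16
step 2: project along x, AND mask (8/16) → |grid| = 6
step 3: project along z, AND mask (9/16) → |grid| = 3

3 voxels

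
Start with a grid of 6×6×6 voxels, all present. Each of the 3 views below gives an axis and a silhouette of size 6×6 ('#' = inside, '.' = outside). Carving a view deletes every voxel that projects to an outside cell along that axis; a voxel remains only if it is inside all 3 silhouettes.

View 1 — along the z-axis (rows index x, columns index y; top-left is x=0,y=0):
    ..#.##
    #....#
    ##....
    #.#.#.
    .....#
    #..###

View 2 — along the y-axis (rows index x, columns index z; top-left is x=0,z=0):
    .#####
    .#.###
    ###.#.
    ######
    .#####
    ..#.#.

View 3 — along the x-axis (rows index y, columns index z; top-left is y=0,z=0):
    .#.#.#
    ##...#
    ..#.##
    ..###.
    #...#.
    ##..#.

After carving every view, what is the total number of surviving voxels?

remaining voxels: 28

full grid |V| = 216
carve view 1 (along z, XY-mask fill 15/36): 90 voxels remain
carve view 2 (along y, XZ-mask fill 26/36): 62 voxels remain
carve view 3 (along x, YZ-mask fill 17/36): 28 voxels remain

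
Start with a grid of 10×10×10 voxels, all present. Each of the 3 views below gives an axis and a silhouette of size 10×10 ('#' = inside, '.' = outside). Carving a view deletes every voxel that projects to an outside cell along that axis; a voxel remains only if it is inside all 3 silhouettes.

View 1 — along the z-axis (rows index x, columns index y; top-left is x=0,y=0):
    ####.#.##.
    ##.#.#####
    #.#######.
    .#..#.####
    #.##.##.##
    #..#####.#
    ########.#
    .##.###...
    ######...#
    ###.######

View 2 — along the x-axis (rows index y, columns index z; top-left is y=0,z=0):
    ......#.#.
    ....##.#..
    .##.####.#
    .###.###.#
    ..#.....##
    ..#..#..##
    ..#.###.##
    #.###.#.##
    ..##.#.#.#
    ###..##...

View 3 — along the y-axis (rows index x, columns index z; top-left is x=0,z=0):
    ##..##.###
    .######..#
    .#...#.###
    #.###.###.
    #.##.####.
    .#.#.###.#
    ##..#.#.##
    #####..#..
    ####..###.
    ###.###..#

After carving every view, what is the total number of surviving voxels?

before carving: 1000 voxels (10×10×10)
V1 z: intersect with XY mask (73 set) -- 730 left
V2 x: intersect with YZ mask (49 set) -- 354 left
V3 y: intersect with XZ mask (65 set) -- 228 left

228 voxels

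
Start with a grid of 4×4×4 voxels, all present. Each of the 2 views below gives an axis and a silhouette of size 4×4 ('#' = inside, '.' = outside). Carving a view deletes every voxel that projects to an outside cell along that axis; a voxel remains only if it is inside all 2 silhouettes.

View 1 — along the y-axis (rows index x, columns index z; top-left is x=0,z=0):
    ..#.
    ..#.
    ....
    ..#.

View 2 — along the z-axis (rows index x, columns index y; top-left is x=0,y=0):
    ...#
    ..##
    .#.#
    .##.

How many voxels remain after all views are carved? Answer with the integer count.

|visual hull| = 5

start: 4×4×4 = 64 voxels
step 1: project along y, AND mask (3/16) → |grid| = 12
step 2: project along z, AND mask (7/16) → |grid| = 5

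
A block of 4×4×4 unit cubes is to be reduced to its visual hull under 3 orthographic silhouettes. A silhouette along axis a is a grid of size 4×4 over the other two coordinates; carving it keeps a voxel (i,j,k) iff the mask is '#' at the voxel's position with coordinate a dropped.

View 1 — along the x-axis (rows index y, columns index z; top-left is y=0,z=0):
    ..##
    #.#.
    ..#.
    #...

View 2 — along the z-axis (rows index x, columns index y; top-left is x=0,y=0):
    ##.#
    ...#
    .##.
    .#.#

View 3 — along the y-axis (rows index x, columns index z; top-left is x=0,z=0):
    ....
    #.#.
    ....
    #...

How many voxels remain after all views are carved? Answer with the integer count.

initial block: 4^3 = 64
carve view 1 (along x, YZ-mask fill 6/16): 24 voxels remain
carve view 2 (along z, XY-mask fill 8/16): 12 voxels remain
carve view 3 (along y, XZ-mask fill 3/16): 3 voxels remain

|visual hull| = 3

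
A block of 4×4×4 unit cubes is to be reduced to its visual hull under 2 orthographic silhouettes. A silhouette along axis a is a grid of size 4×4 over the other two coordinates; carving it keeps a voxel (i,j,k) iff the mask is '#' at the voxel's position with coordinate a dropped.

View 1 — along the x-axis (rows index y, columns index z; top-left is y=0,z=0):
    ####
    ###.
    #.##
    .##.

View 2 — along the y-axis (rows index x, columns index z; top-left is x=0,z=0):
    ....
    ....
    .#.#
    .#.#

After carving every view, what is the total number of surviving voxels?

before carving: 64 voxels (4×4×4)
V1 x: intersect with YZ mask (12 set) -- 48 left
V2 y: intersect with XZ mask (4 set) -- 10 left

10 voxels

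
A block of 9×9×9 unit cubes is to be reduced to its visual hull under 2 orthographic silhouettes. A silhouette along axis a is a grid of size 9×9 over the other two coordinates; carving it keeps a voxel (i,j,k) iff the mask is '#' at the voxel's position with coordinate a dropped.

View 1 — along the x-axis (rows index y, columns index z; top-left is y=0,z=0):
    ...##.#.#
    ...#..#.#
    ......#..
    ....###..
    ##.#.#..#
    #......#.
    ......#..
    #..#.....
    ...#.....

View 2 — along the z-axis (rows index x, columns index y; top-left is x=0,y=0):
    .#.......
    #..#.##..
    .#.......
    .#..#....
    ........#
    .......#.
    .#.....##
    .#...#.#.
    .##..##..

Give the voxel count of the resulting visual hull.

start: 9×9×9 = 729 voxels
carve view 1 (along x, YZ-mask fill 22/81): 198 voxels remain
carve view 2 (along z, XY-mask fill 20/81): 47 voxels remain

voxel count = 47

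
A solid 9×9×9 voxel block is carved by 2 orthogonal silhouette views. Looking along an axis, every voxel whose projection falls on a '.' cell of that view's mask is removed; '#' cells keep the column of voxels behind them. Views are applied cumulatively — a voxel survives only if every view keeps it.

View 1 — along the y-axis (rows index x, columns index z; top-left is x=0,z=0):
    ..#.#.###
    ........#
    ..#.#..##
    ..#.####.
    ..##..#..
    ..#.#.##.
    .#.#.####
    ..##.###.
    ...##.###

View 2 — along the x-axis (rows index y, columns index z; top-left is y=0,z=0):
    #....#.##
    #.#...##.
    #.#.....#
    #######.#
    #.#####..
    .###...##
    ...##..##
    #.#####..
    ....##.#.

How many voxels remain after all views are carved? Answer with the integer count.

remaining voxels: 186

before carving: 729 voxels (9×9×9)
[1] y-view keeps 38 columns → grid now 342
[2] x-view keeps 43 columns → grid now 186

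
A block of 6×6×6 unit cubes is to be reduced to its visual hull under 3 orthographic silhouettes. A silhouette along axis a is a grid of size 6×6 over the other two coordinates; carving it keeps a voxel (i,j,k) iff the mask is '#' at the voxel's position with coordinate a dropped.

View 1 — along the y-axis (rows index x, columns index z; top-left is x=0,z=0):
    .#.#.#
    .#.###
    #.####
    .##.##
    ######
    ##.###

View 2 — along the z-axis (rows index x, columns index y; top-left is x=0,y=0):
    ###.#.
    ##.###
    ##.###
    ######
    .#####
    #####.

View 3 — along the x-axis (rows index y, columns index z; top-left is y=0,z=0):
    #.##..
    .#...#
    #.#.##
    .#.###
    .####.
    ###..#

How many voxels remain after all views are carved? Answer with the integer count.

|visual hull| = 78

full grid |V| = 216
after view 1 [y-axis, 27 of 36 cells solid] → remaining = 162
after view 2 [z-axis, 30 of 36 cells solid] → remaining = 136
after view 3 [x-axis, 21 of 36 cells solid] → remaining = 78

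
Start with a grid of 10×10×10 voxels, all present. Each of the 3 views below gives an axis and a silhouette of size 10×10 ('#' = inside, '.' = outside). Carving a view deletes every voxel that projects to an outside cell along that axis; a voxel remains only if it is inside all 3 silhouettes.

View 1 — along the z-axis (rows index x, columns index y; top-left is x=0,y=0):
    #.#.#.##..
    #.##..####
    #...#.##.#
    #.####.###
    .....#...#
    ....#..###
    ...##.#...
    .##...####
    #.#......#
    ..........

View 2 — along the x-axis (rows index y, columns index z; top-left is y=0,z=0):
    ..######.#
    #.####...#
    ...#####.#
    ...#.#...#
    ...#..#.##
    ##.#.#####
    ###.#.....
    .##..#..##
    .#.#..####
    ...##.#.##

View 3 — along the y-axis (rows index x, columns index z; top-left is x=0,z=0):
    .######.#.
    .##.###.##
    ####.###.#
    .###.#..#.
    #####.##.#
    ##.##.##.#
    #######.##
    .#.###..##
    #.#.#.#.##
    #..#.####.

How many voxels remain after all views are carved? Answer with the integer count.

before carving: 1000 voxels (10×10×10)
carve view 1 (along z, XY-mask fill 43/100): 430 voxels remain
carve view 2 (along x, YZ-mask fill 54/100): 225 voxels remain
carve view 3 (along y, XZ-mask fill 69/100): 155 voxels remain

155 voxels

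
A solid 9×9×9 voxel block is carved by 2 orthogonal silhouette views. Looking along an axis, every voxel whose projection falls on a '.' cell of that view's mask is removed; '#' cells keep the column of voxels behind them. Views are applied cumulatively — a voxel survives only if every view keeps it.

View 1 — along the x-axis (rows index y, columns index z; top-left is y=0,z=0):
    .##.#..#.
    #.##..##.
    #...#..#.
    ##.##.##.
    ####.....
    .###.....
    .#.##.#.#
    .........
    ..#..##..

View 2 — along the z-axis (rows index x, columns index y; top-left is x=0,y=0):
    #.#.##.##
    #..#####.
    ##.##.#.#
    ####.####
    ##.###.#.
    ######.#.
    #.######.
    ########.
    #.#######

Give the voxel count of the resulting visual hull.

before carving: 729 voxels (9×9×9)
carve view 1 (along x, YZ-mask fill 33/81): 297 voxels remain
carve view 2 (along z, XY-mask fill 62/81): 225 voxels remain

voxel count = 225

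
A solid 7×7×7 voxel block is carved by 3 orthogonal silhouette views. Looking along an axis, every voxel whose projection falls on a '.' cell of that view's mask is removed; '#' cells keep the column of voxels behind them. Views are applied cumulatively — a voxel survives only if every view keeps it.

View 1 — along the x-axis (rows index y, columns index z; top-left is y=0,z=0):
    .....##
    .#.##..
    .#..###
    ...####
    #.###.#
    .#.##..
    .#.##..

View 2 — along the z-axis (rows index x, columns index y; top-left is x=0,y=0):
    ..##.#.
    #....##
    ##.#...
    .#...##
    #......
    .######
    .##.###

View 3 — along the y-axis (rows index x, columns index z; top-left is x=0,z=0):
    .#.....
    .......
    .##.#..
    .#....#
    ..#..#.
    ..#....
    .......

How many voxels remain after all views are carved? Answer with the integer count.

before carving: 343 voxels (7×7×7)
[1] x-view keeps 24 columns → grid now 168
[2] z-view keeps 24 columns → grid now 79
[3] y-view keeps 9 columns → grid now 10

10 voxels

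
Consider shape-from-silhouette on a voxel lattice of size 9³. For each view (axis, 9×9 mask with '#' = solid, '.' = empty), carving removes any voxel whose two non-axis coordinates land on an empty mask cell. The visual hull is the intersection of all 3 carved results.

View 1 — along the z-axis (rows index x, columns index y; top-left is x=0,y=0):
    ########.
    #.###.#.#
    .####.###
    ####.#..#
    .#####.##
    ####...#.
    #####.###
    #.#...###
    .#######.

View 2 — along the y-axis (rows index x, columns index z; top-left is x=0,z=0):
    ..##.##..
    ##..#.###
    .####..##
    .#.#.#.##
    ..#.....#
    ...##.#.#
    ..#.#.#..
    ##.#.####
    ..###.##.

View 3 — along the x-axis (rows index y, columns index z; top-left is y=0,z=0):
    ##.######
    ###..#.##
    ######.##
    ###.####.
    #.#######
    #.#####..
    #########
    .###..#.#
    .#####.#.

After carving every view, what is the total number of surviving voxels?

voxel count = 210

initial block: 9^3 = 729
V1 z: intersect with XY mask (59 set) -- 531 left
V2 y: intersect with XZ mask (42 set) -- 268 left
V3 x: intersect with YZ mask (63 set) -- 210 left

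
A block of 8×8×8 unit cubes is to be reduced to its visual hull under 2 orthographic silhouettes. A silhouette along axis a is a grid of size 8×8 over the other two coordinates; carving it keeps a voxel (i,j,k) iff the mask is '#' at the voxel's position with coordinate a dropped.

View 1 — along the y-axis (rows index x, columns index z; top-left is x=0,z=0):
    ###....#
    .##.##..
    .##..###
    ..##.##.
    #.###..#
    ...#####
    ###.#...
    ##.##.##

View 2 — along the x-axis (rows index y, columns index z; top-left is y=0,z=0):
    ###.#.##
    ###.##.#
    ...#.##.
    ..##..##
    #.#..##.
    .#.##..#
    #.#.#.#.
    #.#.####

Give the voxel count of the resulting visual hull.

full grid |V| = 512
after view 1 [y-axis, 37 of 64 cells solid] → remaining = 296
after view 2 [x-axis, 37 of 64 cells solid] → remaining = 173

remaining voxels: 173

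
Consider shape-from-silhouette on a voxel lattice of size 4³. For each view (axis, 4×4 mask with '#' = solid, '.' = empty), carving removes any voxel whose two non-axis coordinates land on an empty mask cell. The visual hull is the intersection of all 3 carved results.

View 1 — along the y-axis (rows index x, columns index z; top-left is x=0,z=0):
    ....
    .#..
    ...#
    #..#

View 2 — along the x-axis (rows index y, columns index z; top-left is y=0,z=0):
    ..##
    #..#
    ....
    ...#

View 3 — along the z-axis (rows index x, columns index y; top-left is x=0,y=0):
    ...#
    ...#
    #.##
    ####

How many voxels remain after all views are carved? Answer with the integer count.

remaining voxels: 6

full grid |V| = 64
after view 1 [y-axis, 4 of 16 cells solid] → remaining = 16
after view 2 [x-axis, 5 of 16 cells solid] → remaining = 7
after view 3 [z-axis, 9 of 16 cells solid] → remaining = 6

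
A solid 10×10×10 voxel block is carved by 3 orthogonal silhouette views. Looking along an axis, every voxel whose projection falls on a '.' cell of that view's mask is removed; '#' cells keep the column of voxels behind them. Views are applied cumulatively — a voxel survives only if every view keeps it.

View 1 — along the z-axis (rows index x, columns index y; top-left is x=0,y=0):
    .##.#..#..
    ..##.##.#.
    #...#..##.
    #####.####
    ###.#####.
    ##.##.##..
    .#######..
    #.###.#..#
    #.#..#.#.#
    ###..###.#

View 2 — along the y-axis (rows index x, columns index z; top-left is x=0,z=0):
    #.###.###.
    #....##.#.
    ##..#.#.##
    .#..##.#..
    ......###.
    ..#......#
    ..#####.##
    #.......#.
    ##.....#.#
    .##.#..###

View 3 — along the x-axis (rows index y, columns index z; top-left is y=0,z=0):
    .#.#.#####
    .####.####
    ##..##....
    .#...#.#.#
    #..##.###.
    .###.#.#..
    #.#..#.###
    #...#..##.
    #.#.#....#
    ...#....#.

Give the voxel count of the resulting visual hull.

voxel count = 141

full grid |V| = 1000
after view 1 [z-axis, 61 of 100 cells solid] → remaining = 610
after view 2 [y-axis, 45 of 100 cells solid] → remaining = 267
after view 3 [x-axis, 50 of 100 cells solid] → remaining = 141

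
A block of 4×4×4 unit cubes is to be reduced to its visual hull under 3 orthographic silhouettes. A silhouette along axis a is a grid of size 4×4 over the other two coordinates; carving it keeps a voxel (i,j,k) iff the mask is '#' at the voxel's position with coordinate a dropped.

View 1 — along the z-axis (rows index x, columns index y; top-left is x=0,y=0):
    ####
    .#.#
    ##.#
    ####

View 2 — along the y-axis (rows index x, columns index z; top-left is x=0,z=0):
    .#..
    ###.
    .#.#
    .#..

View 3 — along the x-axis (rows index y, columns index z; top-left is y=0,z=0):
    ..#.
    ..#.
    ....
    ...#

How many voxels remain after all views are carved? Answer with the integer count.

voxel count = 2

full grid |V| = 64
  1. axis=2 (XY plane), |mask|=13  ⇒  voxels=52
  2. axis=1 (XZ plane), |mask|=7  ⇒  voxels=20
  3. axis=0 (YZ plane), |mask|=3  ⇒  voxels=2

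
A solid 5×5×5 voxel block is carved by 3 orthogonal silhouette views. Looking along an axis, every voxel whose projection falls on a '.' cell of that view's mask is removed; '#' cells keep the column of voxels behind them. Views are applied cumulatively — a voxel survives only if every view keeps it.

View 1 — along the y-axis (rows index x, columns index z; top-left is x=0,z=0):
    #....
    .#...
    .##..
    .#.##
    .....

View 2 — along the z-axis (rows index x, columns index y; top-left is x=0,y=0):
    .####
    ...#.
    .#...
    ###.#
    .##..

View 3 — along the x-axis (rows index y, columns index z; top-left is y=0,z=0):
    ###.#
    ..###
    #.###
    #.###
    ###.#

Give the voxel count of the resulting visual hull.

start: 5×5×5 = 125 voxels
[1] y-view keeps 7 columns → grid now 35
[2] z-view keeps 12 columns → grid now 19
[3] x-view keeps 19 columns → grid now 12

voxel count = 12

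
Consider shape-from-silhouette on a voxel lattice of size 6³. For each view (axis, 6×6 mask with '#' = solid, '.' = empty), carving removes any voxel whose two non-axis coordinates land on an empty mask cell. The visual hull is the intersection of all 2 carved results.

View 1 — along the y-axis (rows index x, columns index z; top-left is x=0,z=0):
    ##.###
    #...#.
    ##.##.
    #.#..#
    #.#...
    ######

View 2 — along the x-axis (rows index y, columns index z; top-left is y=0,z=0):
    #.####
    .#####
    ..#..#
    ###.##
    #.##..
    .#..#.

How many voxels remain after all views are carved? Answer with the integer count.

remaining voxels: 79

start: 6×6×6 = 216 voxels
after view 1 [y-axis, 22 of 36 cells solid] → remaining = 132
after view 2 [x-axis, 22 of 36 cells solid] → remaining = 79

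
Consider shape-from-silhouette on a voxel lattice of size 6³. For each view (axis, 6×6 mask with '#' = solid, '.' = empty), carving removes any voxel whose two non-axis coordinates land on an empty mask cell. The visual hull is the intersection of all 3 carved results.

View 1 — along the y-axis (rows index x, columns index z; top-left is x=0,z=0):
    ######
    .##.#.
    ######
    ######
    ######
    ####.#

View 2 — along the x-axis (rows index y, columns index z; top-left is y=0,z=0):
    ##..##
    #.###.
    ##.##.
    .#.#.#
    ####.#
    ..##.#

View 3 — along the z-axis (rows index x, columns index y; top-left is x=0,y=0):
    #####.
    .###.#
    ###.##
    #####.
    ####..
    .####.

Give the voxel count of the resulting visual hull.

95 voxels

initial block: 6^3 = 216
carve view 1 (along y, XZ-mask fill 32/36): 192 voxels remain
carve view 2 (along x, YZ-mask fill 23/36): 122 voxels remain
carve view 3 (along z, XY-mask fill 27/36): 95 voxels remain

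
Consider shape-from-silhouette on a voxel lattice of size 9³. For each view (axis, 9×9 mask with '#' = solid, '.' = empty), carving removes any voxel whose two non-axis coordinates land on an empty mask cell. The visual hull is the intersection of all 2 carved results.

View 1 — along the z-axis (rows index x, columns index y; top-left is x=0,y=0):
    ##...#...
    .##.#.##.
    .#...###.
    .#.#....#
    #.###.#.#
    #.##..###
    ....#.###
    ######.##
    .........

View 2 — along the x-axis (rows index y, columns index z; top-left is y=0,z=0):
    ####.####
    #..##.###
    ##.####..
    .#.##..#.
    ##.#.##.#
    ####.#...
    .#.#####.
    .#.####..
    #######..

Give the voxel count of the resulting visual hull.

231 voxels

full grid |V| = 729
after view 1 [z-axis, 39 of 81 cells solid] → remaining = 351
after view 2 [x-axis, 53 of 81 cells solid] → remaining = 231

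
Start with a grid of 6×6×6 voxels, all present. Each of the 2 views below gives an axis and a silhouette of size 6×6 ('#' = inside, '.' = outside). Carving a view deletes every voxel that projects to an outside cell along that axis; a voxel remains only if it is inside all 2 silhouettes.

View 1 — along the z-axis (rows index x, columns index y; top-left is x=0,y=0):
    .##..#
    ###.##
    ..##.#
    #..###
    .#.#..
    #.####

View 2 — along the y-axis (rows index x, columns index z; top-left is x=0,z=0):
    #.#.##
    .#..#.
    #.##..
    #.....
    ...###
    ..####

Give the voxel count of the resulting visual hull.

before carving: 216 voxels (6×6×6)
carve view 1 (along z, XY-mask fill 22/36): 132 voxels remain
carve view 2 (along y, XZ-mask fill 17/36): 61 voxels remain

|visual hull| = 61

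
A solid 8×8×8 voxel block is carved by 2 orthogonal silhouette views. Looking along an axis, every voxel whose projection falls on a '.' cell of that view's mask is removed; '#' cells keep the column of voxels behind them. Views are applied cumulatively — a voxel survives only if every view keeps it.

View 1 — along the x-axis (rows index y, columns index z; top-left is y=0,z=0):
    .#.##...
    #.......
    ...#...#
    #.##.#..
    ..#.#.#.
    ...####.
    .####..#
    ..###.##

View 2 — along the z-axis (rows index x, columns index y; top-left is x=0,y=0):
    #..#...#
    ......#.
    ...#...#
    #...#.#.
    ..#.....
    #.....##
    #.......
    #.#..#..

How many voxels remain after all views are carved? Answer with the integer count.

start: 8×8×8 = 512 voxels
step 1: project along x, AND mask (27/64) → |grid| = 216
step 2: project along z, AND mask (17/64) → |grid| = 64

remaining voxels: 64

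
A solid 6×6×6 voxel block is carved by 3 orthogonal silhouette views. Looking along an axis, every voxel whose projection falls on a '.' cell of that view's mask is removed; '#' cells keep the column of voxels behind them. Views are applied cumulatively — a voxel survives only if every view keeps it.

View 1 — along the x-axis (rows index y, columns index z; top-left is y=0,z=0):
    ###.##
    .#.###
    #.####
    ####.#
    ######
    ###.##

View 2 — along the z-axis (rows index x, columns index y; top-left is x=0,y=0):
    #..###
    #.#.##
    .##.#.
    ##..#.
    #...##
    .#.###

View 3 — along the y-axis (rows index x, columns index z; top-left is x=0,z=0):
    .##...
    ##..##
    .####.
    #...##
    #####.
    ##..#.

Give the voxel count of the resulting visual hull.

remaining voxels: 64

initial block: 6^3 = 216
[1] x-view keeps 30 columns → grid now 180
[2] z-view keeps 21 columns → grid now 108
[3] y-view keeps 21 columns → grid now 64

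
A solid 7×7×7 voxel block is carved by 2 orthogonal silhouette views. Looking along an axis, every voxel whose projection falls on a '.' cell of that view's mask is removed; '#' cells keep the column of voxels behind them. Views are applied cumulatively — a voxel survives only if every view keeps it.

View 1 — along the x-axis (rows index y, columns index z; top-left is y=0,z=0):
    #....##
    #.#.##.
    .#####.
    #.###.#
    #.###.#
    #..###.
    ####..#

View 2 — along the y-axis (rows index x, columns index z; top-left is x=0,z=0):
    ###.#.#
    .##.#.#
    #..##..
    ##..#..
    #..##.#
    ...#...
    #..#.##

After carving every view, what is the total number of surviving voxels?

remaining voxels: 111

initial block: 7^3 = 343
carve view 1 (along x, YZ-mask fill 31/49): 217 voxels remain
carve view 2 (along y, XZ-mask fill 24/49): 111 voxels remain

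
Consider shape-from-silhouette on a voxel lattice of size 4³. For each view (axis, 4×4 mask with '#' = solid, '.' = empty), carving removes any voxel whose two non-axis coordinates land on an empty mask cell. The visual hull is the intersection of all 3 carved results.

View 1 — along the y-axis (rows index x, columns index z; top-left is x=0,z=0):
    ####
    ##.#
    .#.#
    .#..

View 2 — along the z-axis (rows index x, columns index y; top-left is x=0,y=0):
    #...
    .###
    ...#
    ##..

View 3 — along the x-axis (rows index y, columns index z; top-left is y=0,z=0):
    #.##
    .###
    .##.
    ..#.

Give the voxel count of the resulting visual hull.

7 voxels

initial block: 4^3 = 64
step 1: project along y, AND mask (10/16) → |grid| = 40
step 2: project along z, AND mask (7/16) → |grid| = 17
step 3: project along x, AND mask (9/16) → |grid| = 7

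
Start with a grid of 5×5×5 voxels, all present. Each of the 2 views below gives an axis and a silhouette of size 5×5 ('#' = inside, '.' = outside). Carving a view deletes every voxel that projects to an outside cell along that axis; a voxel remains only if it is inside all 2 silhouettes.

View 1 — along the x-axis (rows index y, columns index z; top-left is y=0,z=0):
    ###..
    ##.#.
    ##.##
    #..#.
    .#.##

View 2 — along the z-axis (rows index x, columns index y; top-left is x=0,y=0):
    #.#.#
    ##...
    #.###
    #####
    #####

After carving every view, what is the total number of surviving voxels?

remaining voxels: 58

before carving: 125 voxels (5×5×5)
after view 1 [x-axis, 15 of 25 cells solid] → remaining = 75
after view 2 [z-axis, 19 of 25 cells solid] → remaining = 58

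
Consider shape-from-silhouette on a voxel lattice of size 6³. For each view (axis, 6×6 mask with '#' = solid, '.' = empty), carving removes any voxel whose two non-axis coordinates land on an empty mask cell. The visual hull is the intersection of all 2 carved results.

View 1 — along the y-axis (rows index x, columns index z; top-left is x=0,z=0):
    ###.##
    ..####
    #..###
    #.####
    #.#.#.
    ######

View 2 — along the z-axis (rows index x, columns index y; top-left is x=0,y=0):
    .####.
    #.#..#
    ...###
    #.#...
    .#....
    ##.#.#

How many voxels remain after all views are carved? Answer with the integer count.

voxel count = 81

full grid |V| = 216
step 1: project along y, AND mask (27/36) → |grid| = 162
step 2: project along z, AND mask (17/36) → |grid| = 81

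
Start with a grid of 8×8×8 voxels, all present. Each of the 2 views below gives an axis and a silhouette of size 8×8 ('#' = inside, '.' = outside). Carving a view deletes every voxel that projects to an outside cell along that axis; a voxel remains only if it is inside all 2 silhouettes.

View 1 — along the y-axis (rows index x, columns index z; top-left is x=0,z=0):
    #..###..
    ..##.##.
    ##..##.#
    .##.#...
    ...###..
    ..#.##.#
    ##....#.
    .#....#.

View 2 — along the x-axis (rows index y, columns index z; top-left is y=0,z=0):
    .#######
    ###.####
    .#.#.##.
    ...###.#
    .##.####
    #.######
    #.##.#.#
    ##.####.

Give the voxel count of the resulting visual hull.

remaining voxels: 165

full grid |V| = 512
  1. axis=1 (XZ plane), |mask|=28  ⇒  voxels=224
  2. axis=0 (YZ plane), |mask|=46  ⇒  voxels=165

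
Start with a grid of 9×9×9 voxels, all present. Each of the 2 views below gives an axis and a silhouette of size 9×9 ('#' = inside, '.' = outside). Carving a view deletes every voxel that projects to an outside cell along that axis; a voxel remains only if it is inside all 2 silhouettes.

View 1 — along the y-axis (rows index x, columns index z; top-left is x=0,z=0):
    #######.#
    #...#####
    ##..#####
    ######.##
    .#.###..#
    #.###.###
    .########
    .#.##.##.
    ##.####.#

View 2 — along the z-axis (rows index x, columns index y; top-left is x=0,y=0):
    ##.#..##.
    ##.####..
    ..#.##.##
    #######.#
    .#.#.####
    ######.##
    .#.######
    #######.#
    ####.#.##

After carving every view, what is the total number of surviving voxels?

406 voxels

start: 9×9×9 = 729 voxels
carve view 1 (along y, XZ-mask fill 61/81): 549 voxels remain
carve view 2 (along z, XY-mask fill 60/81): 406 voxels remain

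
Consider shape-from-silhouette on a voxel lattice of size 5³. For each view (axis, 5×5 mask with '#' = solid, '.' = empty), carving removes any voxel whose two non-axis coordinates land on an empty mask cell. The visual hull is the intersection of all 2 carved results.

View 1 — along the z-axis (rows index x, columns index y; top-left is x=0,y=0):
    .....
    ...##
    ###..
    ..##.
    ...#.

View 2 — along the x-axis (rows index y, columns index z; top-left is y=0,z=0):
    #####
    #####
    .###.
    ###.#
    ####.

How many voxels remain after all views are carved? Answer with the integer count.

remaining voxels: 32

initial block: 5^3 = 125
after view 1 [z-axis, 8 of 25 cells solid] → remaining = 40
after view 2 [x-axis, 21 of 25 cells solid] → remaining = 32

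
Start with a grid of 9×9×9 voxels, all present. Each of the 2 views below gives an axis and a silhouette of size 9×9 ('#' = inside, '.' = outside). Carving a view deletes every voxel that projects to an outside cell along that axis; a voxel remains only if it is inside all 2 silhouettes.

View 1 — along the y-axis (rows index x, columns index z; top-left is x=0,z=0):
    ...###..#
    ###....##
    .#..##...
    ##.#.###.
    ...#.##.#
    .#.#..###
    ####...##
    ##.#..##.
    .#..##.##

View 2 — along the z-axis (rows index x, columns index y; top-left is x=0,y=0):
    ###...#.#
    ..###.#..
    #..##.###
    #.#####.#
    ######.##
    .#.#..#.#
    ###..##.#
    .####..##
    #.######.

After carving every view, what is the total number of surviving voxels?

253 voxels

start: 9×9×9 = 729 voxels
step 1: project along y, AND mask (43/81) → |grid| = 387
step 2: project along z, AND mask (53/81) → |grid| = 253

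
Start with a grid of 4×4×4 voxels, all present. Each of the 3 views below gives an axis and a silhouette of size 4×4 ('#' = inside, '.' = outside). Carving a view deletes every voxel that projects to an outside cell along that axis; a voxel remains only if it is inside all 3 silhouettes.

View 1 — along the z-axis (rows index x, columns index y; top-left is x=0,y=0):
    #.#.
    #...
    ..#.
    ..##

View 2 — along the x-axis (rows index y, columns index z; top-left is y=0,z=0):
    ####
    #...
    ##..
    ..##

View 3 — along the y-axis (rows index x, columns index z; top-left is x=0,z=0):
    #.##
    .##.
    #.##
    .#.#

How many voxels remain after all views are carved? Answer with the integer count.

initial block: 4^3 = 64
carve view 1 (along z, XY-mask fill 6/16): 24 voxels remain
carve view 2 (along x, YZ-mask fill 9/16): 16 voxels remain
carve view 3 (along y, XZ-mask fill 10/16): 9 voxels remain

|visual hull| = 9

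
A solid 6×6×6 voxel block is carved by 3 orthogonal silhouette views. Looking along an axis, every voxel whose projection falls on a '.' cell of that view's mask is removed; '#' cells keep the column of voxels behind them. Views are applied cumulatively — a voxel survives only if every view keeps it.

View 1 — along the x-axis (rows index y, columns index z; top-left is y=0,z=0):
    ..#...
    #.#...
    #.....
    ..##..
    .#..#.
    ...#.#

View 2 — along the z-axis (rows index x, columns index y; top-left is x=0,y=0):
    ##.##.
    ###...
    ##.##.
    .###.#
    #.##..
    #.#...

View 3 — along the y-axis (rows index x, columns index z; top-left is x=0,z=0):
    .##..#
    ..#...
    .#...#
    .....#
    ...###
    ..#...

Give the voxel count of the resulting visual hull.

|visual hull| = 10

full grid |V| = 216
step 1: project along x, AND mask (10/36) → |grid| = 60
step 2: project along z, AND mask (20/36) → |grid| = 31
step 3: project along y, AND mask (11/36) → |grid| = 10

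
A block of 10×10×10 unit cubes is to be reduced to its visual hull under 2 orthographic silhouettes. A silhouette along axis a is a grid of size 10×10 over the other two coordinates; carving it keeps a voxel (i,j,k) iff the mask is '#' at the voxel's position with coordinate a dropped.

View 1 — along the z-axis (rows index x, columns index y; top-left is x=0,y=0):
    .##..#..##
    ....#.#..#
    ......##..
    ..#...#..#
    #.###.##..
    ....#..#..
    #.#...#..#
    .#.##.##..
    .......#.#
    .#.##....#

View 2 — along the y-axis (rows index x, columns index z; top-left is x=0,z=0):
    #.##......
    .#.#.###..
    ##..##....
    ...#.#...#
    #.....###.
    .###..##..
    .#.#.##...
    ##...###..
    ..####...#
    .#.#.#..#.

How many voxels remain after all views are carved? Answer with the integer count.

remaining voxels: 148

before carving: 1000 voxels (10×10×10)
carve view 1 (along z, XY-mask fill 36/100): 360 voxels remain
carve view 2 (along y, XZ-mask fill 42/100): 148 voxels remain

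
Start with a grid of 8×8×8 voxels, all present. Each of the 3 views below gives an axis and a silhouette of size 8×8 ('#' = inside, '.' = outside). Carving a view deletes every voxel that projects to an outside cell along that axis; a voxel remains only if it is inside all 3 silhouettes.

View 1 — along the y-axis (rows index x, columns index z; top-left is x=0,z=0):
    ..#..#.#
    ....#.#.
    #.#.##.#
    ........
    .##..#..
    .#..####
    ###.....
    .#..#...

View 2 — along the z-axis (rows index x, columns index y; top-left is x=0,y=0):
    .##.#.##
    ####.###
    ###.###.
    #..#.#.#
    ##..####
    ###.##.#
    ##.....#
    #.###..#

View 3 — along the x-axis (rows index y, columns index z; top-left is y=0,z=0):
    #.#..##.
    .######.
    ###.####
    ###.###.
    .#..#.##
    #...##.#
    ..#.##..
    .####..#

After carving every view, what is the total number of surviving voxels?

before carving: 512 voxels (8×8×8)
after view 1 [y-axis, 23 of 64 cells solid] → remaining = 184
after view 2 [z-axis, 42 of 64 cells solid] → remaining = 126
after view 3 [x-axis, 39 of 64 cells solid] → remaining = 86

|visual hull| = 86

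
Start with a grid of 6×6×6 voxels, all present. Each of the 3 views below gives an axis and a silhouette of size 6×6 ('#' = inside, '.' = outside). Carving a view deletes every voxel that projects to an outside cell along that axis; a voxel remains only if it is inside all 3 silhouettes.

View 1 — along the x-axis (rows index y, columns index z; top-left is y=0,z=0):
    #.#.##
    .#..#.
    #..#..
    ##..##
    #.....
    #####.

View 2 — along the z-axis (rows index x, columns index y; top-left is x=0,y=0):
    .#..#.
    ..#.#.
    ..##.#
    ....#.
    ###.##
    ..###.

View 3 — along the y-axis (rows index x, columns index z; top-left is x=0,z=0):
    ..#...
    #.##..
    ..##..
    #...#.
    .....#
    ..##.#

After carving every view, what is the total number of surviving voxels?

before carving: 216 voxels (6×6×6)
step 1: project along x, AND mask (18/36) → |grid| = 108
step 2: project along z, AND mask (16/36) → |grid| = 39
step 3: project along y, AND mask (12/36) → |grid| = 10

remaining voxels: 10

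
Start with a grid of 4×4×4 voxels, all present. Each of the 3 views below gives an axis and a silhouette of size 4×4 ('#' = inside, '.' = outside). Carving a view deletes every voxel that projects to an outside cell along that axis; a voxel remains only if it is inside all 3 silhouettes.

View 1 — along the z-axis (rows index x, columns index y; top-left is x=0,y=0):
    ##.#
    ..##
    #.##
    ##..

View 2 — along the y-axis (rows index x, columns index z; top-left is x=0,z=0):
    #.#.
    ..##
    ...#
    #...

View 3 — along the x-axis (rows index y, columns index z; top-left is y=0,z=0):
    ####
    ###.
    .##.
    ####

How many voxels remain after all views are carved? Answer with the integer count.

initial block: 4^3 = 64
[1] z-view keeps 10 columns → grid now 40
[2] y-view keeps 6 columns → grid now 15
[3] x-view keeps 13 columns → grid now 13

|visual hull| = 13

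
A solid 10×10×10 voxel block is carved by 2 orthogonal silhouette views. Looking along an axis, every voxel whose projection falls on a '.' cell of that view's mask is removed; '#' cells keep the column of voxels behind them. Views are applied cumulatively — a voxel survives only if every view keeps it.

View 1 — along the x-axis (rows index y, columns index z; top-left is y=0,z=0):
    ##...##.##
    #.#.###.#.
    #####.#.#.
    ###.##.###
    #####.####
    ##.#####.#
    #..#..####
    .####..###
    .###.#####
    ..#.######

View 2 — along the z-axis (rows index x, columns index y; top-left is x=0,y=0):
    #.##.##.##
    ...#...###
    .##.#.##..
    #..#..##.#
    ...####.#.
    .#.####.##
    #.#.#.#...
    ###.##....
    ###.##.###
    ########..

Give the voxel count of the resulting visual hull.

initial block: 10^3 = 1000
  1. axis=0 (YZ plane), |mask|=72  ⇒  voxels=720
  2. axis=2 (XY plane), |mask|=58  ⇒  voxels=419

voxel count = 419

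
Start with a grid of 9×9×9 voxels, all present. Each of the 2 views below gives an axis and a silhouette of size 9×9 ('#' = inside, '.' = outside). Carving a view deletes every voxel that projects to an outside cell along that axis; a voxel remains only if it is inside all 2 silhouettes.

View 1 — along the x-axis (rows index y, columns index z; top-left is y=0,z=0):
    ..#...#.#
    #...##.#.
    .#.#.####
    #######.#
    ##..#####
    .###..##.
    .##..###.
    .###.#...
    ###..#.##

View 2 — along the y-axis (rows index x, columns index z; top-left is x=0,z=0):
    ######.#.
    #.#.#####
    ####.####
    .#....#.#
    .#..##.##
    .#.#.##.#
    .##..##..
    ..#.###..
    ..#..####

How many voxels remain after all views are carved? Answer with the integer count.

voxel count = 272

initial block: 9^3 = 729
step 1: project along x, AND mask (48/81) → |grid| = 432
step 2: project along y, AND mask (48/81) → |grid| = 272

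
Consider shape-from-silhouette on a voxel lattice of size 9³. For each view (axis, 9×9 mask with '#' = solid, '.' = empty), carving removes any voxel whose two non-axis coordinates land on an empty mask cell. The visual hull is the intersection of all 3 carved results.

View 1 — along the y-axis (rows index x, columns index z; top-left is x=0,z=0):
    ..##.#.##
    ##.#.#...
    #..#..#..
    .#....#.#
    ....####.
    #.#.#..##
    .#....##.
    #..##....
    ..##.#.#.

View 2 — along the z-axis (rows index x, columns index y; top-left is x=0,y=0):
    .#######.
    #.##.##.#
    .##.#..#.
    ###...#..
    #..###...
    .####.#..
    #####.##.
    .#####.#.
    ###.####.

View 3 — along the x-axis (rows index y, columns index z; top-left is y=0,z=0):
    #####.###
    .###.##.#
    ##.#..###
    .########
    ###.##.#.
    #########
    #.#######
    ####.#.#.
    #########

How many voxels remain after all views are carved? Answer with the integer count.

152 voxels

before carving: 729 voxels (9×9×9)
step 1: project along y, AND mask (34/81) → |grid| = 306
step 2: project along z, AND mask (50/81) → |grid| = 191
step 3: project along x, AND mask (66/81) → |grid| = 152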